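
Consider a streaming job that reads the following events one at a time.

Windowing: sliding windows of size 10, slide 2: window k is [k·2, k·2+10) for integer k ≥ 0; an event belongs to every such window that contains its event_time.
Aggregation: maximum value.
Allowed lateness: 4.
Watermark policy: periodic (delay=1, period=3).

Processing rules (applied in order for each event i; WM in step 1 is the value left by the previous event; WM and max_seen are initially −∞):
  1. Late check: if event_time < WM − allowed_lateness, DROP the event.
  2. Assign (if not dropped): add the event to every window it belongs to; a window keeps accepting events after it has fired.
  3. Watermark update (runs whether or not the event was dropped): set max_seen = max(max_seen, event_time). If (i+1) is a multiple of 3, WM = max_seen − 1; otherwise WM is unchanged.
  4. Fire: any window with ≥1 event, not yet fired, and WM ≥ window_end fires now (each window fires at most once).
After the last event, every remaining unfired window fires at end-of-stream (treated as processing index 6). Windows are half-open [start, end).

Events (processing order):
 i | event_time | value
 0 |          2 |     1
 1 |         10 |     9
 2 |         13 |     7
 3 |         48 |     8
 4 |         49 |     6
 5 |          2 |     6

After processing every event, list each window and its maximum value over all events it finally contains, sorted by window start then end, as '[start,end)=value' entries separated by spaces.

i=0 t=2 v=1: → [2,12),[0,10); WM=−∞
i=1 t=10 v=9: → [10,20),[8,18),[6,16),[4,14),[2,12); WM=−∞
i=2 t=13 v=7: → [12,22),[10,20),[8,18),[6,16),[4,14); WM=12; [0,10) fires=1 [2,12) fires=9
i=3 t=48 v=8: → [48,58),[46,56),[44,54),[42,52),[40,50); WM=12
i=4 t=49 v=6: → [48,58),[46,56),[44,54),[42,52),[40,50); WM=12
i=5 t=2 v=6: DROP (t<12-4); WM=48; [4,14) fires=9 [6,16) fires=9 [8,18) fires=9 [10,20) fires=9 [12,22) fires=7

[0,10)=1 [2,12)=9 [4,14)=9 [6,16)=9 [8,18)=9 [10,20)=9 [12,22)=7 [40,50)=8 [42,52)=8 [44,54)=8 [46,56)=8 [48,58)=8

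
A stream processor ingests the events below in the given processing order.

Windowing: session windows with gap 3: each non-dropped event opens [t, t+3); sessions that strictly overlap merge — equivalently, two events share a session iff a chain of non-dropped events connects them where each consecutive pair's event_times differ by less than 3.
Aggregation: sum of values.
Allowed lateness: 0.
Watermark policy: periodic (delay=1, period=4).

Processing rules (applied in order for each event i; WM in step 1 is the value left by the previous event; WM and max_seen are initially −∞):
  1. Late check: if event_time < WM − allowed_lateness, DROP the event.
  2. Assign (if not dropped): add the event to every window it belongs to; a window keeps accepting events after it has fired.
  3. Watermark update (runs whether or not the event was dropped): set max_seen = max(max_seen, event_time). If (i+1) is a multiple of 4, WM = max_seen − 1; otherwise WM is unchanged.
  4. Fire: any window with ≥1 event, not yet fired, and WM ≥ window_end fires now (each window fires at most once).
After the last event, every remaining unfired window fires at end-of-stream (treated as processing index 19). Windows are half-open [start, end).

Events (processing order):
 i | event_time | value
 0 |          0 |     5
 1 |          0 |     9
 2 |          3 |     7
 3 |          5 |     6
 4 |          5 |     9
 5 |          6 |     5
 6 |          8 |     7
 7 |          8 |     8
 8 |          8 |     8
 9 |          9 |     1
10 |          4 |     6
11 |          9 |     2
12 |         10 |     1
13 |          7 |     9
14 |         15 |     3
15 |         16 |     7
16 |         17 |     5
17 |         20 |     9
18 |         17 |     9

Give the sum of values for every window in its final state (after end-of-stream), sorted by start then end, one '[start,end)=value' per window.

[0,3)=14 [3,13)=54 [15,20)=24 [20,23)=9

i=0 t=0 v=5: → [0,3); WM=−∞
i=1 t=0 v=9: → [0,3); WM=−∞
i=2 t=3 v=7: → [3,6); WM=−∞
i=3 t=5 v=6: → [3,8); WM=4
i=4 t=5 v=9: → [3,8); WM=4
i=5 t=6 v=5: → [3,9); WM=4
i=6 t=8 v=7: → [3,11); WM=4
i=7 t=8 v=8: → [3,11); WM=7
i=8 t=8 v=8: → [3,11); WM=7
i=9 t=9 v=1: → [3,12); WM=7
i=10 t=4 v=6: DROP (t<7-0); WM=7
i=11 t=9 v=2: → [3,12); WM=8
i=12 t=10 v=1: → [3,13); WM=8
i=13 t=7 v=9: DROP (t<8-0); WM=8
i=14 t=15 v=3: → [15,18); WM=8
i=15 t=16 v=7: → [15,19); WM=15
i=16 t=17 v=5: → [15,20); WM=15
i=17 t=20 v=9: → [20,23); WM=15
i=18 t=17 v=9: → [15,20); WM=15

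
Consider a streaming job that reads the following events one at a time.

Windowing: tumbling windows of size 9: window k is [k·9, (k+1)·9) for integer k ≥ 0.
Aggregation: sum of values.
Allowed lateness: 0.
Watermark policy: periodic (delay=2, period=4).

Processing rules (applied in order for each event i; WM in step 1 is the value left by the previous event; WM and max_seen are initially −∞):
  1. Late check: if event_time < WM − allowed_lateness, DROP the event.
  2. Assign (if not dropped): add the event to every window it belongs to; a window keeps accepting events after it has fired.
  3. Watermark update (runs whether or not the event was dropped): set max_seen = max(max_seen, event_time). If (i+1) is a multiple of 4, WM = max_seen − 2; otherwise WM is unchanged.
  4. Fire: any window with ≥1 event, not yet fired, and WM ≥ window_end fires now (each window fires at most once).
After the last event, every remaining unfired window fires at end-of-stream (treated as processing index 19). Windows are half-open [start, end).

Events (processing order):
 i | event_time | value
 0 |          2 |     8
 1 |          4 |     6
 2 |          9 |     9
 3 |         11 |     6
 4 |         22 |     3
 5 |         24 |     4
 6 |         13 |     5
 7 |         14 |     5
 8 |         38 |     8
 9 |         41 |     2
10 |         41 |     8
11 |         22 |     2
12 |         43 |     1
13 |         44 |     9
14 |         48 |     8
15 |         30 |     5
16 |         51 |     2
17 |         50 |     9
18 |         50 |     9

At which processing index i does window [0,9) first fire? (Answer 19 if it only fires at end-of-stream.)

i=0 t=2 v=8: → [0,9); WM=−∞
i=1 t=4 v=6: → [0,9); WM=−∞
i=2 t=9 v=9: → [9,18); WM=−∞
i=3 t=11 v=6: → [9,18); WM=9; [0,9) fires=14
i=4 t=22 v=3: → [18,27); WM=9
i=5 t=24 v=4: → [18,27); WM=9
i=6 t=13 v=5: → [9,18); WM=9
i=7 t=14 v=5: → [9,18); WM=22; [9,18) fires=25
i=8 t=38 v=8: → [36,45); WM=22
i=9 t=41 v=2: → [36,45); WM=22
i=10 t=41 v=8: → [36,45); WM=22
i=11 t=22 v=2: → [18,27); WM=39; [18,27) fires=9
i=12 t=43 v=1: → [36,45); WM=39
i=13 t=44 v=9: → [36,45); WM=39
i=14 t=48 v=8: → [45,54); WM=39
i=15 t=30 v=5: DROP (t<39-0); WM=46; [36,45) fires=28
i=16 t=51 v=2: → [45,54); WM=46
i=17 t=50 v=9: → [45,54); WM=46
i=18 t=50 v=9: → [45,54); WM=46

3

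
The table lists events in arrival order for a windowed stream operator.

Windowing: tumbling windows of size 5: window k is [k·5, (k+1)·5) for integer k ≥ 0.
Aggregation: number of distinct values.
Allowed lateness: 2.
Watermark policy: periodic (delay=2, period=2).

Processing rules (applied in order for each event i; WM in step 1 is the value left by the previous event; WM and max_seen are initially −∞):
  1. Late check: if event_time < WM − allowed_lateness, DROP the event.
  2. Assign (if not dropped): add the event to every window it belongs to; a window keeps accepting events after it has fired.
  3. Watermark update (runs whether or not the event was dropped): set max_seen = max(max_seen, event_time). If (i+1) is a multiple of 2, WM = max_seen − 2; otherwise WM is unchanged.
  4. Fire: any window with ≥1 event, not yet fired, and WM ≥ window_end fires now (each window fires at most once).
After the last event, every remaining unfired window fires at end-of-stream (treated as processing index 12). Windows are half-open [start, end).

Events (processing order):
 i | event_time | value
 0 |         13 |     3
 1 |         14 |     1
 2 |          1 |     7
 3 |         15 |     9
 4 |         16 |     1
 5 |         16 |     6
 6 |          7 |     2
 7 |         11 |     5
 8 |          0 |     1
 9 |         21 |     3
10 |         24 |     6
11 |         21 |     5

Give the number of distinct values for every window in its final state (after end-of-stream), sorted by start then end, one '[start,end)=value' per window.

i=0 t=13 v=3: → [10,15); WM=−∞
i=1 t=14 v=1: → [10,15); WM=12
i=2 t=1 v=7: DROP (t<12-2); WM=12
i=3 t=15 v=9: → [15,20); WM=13
i=4 t=16 v=1: → [15,20); WM=13
i=5 t=16 v=6: → [15,20); WM=14
i=6 t=7 v=2: DROP (t<14-2); WM=14
i=7 t=11 v=5: DROP (t<14-2); WM=14
i=8 t=0 v=1: DROP (t<14-2); WM=14
i=9 t=21 v=3: → [20,25); WM=19; [10,15) fires=2
i=10 t=24 v=6: → [20,25); WM=19
i=11 t=21 v=5: → [20,25); WM=22; [15,20) fires=3

[10,15)=2 [15,20)=3 [20,25)=3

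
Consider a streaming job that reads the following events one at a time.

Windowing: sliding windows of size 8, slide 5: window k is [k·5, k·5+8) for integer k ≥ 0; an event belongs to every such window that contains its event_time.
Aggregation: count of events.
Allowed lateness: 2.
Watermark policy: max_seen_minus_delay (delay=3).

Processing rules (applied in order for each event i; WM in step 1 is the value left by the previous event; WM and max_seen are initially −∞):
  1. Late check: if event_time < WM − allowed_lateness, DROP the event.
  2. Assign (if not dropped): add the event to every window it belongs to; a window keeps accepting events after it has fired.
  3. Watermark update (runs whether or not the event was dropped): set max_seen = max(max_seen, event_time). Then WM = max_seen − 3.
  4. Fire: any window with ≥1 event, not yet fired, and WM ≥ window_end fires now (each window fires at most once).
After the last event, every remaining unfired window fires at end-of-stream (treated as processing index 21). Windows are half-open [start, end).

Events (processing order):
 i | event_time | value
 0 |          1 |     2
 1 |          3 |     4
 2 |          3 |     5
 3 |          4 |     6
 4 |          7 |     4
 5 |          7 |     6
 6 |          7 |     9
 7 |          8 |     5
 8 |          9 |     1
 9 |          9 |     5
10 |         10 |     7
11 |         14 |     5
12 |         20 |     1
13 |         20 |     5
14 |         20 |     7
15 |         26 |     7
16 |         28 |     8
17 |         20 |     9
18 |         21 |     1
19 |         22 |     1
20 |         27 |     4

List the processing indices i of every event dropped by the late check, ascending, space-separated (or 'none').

17 18 19

i=0 t=1 v=2: → [0,8); WM=-2
i=1 t=3 v=4: → [0,8); WM=0
i=2 t=3 v=5: → [0,8); WM=0
i=3 t=4 v=6: → [0,8); WM=1
i=4 t=7 v=4: → [5,13),[0,8); WM=4
i=5 t=7 v=6: → [5,13),[0,8); WM=4
i=6 t=7 v=9: → [5,13),[0,8); WM=4
i=7 t=8 v=5: → [5,13); WM=5
i=8 t=9 v=1: → [5,13); WM=6
i=9 t=9 v=5: → [5,13); WM=6
i=10 t=10 v=7: → [10,18),[5,13); WM=7
i=11 t=14 v=5: → [10,18); WM=11; [0,8) fires=7
i=12 t=20 v=1: → [20,28),[15,23); WM=17; [5,13) fires=7
i=13 t=20 v=5: → [20,28),[15,23); WM=17
i=14 t=20 v=7: → [20,28),[15,23); WM=17
i=15 t=26 v=7: → [25,33),[20,28); WM=23; [10,18) fires=2 [15,23) fires=3
i=16 t=28 v=8: → [25,33); WM=25
i=17 t=20 v=9: DROP (t<25-2); WM=25
i=18 t=21 v=1: DROP (t<25-2); WM=25
i=19 t=22 v=1: DROP (t<25-2); WM=25
i=20 t=27 v=4: → [25,33),[20,28); WM=25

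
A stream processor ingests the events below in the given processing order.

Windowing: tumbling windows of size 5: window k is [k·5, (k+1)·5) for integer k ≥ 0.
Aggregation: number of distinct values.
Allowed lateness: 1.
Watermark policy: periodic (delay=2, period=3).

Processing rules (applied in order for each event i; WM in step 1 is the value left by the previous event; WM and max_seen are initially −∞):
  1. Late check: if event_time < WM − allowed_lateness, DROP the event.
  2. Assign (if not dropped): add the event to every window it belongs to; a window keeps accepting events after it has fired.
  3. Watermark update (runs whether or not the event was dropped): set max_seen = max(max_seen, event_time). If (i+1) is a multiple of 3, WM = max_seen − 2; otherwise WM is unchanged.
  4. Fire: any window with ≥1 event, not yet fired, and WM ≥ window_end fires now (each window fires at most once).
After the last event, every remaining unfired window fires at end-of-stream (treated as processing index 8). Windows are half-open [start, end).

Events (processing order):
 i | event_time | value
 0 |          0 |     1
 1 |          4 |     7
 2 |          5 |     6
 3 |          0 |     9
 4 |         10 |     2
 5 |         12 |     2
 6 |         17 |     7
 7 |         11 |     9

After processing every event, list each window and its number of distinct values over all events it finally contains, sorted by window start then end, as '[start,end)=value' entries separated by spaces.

[0,5)=2 [5,10)=1 [10,15)=2 [15,20)=1

i=0 t=0 v=1: → [0,5); WM=−∞
i=1 t=4 v=7: → [0,5); WM=−∞
i=2 t=5 v=6: → [5,10); WM=3
i=3 t=0 v=9: DROP (t<3-1); WM=3
i=4 t=10 v=2: → [10,15); WM=3
i=5 t=12 v=2: → [10,15); WM=10; [0,5) fires=2 [5,10) fires=1
i=6 t=17 v=7: → [15,20); WM=10
i=7 t=11 v=9: → [10,15); WM=10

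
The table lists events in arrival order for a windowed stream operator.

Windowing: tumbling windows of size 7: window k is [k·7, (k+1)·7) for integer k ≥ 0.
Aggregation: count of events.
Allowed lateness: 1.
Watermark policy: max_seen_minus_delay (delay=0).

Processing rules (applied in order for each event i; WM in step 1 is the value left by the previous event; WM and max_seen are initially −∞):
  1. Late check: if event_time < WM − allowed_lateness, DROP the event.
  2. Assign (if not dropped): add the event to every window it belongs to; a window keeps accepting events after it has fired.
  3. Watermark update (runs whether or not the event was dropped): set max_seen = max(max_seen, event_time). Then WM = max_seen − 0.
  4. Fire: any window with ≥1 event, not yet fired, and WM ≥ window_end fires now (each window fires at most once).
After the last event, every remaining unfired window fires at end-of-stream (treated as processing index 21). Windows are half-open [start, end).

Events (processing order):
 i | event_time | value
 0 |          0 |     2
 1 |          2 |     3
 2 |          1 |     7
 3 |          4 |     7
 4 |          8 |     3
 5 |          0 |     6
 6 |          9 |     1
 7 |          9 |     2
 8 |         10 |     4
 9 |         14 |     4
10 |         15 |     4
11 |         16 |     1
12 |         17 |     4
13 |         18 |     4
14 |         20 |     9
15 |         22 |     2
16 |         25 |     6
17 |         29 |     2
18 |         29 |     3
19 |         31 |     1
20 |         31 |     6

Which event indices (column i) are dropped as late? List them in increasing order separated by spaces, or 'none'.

i=0 t=0 v=2: → [0,7); WM=0
i=1 t=2 v=3: → [0,7); WM=2
i=2 t=1 v=7: → [0,7); WM=2
i=3 t=4 v=7: → [0,7); WM=4
i=4 t=8 v=3: → [7,14); WM=8; [0,7) fires=4
i=5 t=0 v=6: DROP (t<8-1); WM=8
i=6 t=9 v=1: → [7,14); WM=9
i=7 t=9 v=2: → [7,14); WM=9
i=8 t=10 v=4: → [7,14); WM=10
i=9 t=14 v=4: → [14,21); WM=14; [7,14) fires=4
i=10 t=15 v=4: → [14,21); WM=15
i=11 t=16 v=1: → [14,21); WM=16
i=12 t=17 v=4: → [14,21); WM=17
i=13 t=18 v=4: → [14,21); WM=18
i=14 t=20 v=9: → [14,21); WM=20
i=15 t=22 v=2: → [21,28); WM=22; [14,21) fires=6
i=16 t=25 v=6: → [21,28); WM=25
i=17 t=29 v=2: → [28,35); WM=29; [21,28) fires=2
i=18 t=29 v=3: → [28,35); WM=29
i=19 t=31 v=1: → [28,35); WM=31
i=20 t=31 v=6: → [28,35); WM=31

5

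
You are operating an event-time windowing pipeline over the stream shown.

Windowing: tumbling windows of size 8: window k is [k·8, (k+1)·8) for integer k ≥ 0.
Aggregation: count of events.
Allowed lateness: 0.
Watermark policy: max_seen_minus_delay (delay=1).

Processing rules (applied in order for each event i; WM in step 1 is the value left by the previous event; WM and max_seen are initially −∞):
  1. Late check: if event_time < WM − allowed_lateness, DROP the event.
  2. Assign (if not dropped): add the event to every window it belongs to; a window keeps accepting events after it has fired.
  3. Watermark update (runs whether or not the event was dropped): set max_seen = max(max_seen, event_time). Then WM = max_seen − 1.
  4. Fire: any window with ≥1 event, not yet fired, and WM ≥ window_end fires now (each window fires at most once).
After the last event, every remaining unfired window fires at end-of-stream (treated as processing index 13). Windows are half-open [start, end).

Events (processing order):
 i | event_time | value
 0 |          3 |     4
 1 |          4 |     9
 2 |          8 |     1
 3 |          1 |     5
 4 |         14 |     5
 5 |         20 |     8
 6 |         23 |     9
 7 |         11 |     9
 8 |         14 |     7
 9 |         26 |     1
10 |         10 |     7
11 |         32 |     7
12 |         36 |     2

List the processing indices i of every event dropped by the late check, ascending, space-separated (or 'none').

i=0 t=3 v=4: → [0,8); WM=2
i=1 t=4 v=9: → [0,8); WM=3
i=2 t=8 v=1: → [8,16); WM=7
i=3 t=1 v=5: DROP (t<7-0); WM=7
i=4 t=14 v=5: → [8,16); WM=13; [0,8) fires=2
i=5 t=20 v=8: → [16,24); WM=19; [8,16) fires=2
i=6 t=23 v=9: → [16,24); WM=22
i=7 t=11 v=9: DROP (t<22-0); WM=22
i=8 t=14 v=7: DROP (t<22-0); WM=22
i=9 t=26 v=1: → [24,32); WM=25; [16,24) fires=2
i=10 t=10 v=7: DROP (t<25-0); WM=25
i=11 t=32 v=7: → [32,40); WM=31
i=12 t=36 v=2: → [32,40); WM=35; [24,32) fires=1

3 7 8 10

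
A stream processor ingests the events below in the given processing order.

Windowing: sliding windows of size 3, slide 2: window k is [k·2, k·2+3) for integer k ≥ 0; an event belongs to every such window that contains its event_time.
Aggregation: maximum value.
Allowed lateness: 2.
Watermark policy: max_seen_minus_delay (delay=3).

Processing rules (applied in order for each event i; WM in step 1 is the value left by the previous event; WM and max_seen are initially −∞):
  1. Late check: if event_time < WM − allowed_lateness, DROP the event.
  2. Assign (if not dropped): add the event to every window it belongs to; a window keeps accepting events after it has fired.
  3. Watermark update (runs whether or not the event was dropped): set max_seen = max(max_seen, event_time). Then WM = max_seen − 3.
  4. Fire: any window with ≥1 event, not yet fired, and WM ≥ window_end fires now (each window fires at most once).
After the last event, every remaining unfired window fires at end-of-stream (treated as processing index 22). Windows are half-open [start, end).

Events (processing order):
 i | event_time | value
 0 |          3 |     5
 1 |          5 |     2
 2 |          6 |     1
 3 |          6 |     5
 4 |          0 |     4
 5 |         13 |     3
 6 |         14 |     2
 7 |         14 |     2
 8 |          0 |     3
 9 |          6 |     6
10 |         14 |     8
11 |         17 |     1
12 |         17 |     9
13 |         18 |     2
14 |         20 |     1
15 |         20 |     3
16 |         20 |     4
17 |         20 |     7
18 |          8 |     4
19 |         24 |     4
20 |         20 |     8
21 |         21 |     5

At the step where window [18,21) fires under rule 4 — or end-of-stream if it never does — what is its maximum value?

7

i=0 t=3 v=5: → [2,5); WM=0
i=1 t=5 v=2: → [4,7); WM=2
i=2 t=6 v=1: → [6,9),[4,7); WM=3
i=3 t=6 v=5: → [6,9),[4,7); WM=3
i=4 t=0 v=4: DROP (t<3-2); WM=3
i=5 t=13 v=3: → [12,15); WM=10; [2,5) fires=5 [4,7) fires=5 [6,9) fires=5
i=6 t=14 v=2: → [14,17),[12,15); WM=11
i=7 t=14 v=2: → [14,17),[12,15); WM=11
i=8 t=0 v=3: DROP (t<11-2); WM=11
i=9 t=6 v=6: DROP (t<11-2); WM=11
i=10 t=14 v=8: → [14,17),[12,15); WM=11
i=11 t=17 v=1: → [16,19); WM=14
i=12 t=17 v=9: → [16,19); WM=14
i=13 t=18 v=2: → [18,21),[16,19); WM=15; [12,15) fires=8
i=14 t=20 v=1: → [20,23),[18,21); WM=17; [14,17) fires=8
i=15 t=20 v=3: → [20,23),[18,21); WM=17
i=16 t=20 v=4: → [20,23),[18,21); WM=17
i=17 t=20 v=7: → [20,23),[18,21); WM=17
i=18 t=8 v=4: DROP (t<17-2); WM=17
i=19 t=24 v=4: → [24,27),[22,25); WM=21; [16,19) fires=9 [18,21) fires=7
i=20 t=20 v=8: → [20,23),[18,21); WM=21
i=21 t=21 v=5: → [20,23); WM=21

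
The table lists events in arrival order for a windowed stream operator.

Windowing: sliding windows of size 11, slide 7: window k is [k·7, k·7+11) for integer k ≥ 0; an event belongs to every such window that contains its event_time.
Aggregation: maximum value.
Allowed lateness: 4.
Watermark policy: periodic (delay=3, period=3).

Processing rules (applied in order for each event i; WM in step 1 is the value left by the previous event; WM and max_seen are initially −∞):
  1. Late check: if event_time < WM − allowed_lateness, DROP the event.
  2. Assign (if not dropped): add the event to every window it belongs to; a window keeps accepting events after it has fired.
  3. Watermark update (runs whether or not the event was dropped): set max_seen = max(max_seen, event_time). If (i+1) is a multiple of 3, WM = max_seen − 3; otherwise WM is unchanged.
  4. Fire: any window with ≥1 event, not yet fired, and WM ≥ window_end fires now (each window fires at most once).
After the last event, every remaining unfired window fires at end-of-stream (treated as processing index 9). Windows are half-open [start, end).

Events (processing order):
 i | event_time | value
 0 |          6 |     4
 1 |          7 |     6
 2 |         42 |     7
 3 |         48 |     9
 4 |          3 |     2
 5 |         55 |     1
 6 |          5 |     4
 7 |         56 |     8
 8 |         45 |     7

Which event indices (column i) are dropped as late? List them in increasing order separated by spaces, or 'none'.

4 6 8

i=0 t=6 v=4: → [0,11); WM=−∞
i=1 t=7 v=6: → [7,18),[0,11); WM=−∞
i=2 t=42 v=7: → [42,53),[35,46); WM=39; [0,11) fires=6 [7,18) fires=6
i=3 t=48 v=9: → [42,53); WM=39
i=4 t=3 v=2: DROP (t<39-4); WM=39
i=5 t=55 v=1: → [49,60); WM=52; [35,46) fires=7
i=6 t=5 v=4: DROP (t<52-4); WM=52
i=7 t=56 v=8: → [56,67),[49,60); WM=52
i=8 t=45 v=7: DROP (t<52-4); WM=53; [42,53) fires=9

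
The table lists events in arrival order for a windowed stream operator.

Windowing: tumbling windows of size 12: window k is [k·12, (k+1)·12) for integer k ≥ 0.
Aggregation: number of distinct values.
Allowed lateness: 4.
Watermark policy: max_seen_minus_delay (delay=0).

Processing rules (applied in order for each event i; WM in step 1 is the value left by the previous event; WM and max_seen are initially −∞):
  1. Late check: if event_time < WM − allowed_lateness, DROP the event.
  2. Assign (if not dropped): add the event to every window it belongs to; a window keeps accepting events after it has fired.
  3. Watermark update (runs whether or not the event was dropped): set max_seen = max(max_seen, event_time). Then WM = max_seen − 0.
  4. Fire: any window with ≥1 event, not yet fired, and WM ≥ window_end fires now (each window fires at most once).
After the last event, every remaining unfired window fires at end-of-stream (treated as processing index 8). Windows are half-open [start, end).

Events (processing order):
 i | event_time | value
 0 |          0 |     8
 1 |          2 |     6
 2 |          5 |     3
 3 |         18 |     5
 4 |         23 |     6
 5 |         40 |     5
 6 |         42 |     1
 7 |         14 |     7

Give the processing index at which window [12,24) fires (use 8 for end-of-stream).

i=0 t=0 v=8: → [0,12); WM=0
i=1 t=2 v=6: → [0,12); WM=2
i=2 t=5 v=3: → [0,12); WM=5
i=3 t=18 v=5: → [12,24); WM=18; [0,12) fires=3
i=4 t=23 v=6: → [12,24); WM=23
i=5 t=40 v=5: → [36,48); WM=40; [12,24) fires=2
i=6 t=42 v=1: → [36,48); WM=42
i=7 t=14 v=7: DROP (t<42-4); WM=42

5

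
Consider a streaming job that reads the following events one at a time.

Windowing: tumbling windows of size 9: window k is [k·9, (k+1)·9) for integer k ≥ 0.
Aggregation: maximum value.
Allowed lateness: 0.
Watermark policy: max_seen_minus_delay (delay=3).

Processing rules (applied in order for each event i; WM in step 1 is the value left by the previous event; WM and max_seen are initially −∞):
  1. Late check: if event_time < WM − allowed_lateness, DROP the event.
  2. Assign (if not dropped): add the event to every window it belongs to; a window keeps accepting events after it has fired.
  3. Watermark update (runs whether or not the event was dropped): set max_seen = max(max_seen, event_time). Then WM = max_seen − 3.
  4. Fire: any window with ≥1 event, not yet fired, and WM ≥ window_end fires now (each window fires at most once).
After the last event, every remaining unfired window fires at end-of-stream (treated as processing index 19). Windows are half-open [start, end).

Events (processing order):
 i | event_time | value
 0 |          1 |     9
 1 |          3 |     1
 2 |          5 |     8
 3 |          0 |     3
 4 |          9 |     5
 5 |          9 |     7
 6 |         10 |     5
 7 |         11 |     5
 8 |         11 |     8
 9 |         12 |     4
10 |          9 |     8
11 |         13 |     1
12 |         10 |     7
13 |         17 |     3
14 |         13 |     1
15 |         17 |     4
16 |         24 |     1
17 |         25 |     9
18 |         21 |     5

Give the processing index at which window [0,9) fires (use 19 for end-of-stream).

i=0 t=1 v=9: → [0,9); WM=-2
i=1 t=3 v=1: → [0,9); WM=0
i=2 t=5 v=8: → [0,9); WM=2
i=3 t=0 v=3: DROP (t<2-0); WM=2
i=4 t=9 v=5: → [9,18); WM=6
i=5 t=9 v=7: → [9,18); WM=6
i=6 t=10 v=5: → [9,18); WM=7
i=7 t=11 v=5: → [9,18); WM=8
i=8 t=11 v=8: → [9,18); WM=8
i=9 t=12 v=4: → [9,18); WM=9; [0,9) fires=9
i=10 t=9 v=8: → [9,18); WM=9
i=11 t=13 v=1: → [9,18); WM=10
i=12 t=10 v=7: → [9,18); WM=10
i=13 t=17 v=3: → [9,18); WM=14
i=14 t=13 v=1: DROP (t<14-0); WM=14
i=15 t=17 v=4: → [9,18); WM=14
i=16 t=24 v=1: → [18,27); WM=21; [9,18) fires=8
i=17 t=25 v=9: → [18,27); WM=22
i=18 t=21 v=5: DROP (t<22-0); WM=22

9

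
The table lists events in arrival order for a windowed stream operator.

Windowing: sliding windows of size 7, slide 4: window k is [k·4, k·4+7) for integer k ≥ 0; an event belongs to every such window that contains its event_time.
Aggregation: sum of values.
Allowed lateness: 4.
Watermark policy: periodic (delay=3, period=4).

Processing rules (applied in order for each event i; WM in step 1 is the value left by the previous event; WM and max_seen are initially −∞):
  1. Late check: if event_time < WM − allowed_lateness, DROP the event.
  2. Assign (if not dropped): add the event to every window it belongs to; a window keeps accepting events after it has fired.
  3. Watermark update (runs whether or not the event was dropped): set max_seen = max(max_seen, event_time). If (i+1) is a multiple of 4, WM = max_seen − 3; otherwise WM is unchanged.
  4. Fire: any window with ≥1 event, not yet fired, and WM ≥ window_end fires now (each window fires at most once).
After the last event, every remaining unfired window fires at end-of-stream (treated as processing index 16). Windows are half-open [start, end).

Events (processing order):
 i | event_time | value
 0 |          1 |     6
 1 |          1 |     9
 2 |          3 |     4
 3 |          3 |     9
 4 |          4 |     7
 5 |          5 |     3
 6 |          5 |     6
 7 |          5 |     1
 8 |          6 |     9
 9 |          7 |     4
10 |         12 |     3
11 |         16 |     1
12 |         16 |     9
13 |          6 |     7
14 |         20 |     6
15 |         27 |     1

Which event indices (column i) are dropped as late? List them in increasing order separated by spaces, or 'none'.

i=0 t=1 v=6: → [0,7); WM=−∞
i=1 t=1 v=9: → [0,7); WM=−∞
i=2 t=3 v=4: → [0,7); WM=−∞
i=3 t=3 v=9: → [0,7); WM=0
i=4 t=4 v=7: → [4,11),[0,7); WM=0
i=5 t=5 v=3: → [4,11),[0,7); WM=0
i=6 t=5 v=6: → [4,11),[0,7); WM=0
i=7 t=5 v=1: → [4,11),[0,7); WM=2
i=8 t=6 v=9: → [4,11),[0,7); WM=2
i=9 t=7 v=4: → [4,11); WM=2
i=10 t=12 v=3: → [12,19),[8,15); WM=2
i=11 t=16 v=1: → [16,23),[12,19); WM=13; [0,7) fires=54 [4,11) fires=30
i=12 t=16 v=9: → [16,23),[12,19); WM=13
i=13 t=6 v=7: DROP (t<13-4); WM=13
i=14 t=20 v=6: → [20,27),[16,23); WM=13
i=15 t=27 v=1: → [24,31); WM=24; [8,15) fires=3 [12,19) fires=13 [16,23) fires=16

13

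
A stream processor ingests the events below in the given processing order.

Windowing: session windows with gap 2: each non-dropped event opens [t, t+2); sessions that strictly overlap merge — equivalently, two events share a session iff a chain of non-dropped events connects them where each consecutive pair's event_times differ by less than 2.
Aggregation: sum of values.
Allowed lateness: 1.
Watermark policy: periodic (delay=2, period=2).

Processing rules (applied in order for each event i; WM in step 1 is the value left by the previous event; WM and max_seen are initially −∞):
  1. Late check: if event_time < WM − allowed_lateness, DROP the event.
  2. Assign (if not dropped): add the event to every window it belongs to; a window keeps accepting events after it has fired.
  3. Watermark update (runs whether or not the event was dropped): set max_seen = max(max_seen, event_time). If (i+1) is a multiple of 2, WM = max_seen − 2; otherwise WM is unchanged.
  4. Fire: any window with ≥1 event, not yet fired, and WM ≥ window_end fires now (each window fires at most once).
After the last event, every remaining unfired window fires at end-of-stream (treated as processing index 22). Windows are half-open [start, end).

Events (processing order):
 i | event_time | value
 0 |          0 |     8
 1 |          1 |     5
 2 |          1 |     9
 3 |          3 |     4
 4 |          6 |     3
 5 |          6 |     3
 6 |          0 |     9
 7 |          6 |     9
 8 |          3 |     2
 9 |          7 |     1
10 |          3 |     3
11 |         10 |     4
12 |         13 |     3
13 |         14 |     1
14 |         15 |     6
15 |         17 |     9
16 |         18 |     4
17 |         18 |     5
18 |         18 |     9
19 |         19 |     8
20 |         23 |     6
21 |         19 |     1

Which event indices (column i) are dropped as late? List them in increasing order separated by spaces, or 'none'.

6 10

i=0 t=0 v=8: → [0,2); WM=−∞
i=1 t=1 v=5: → [0,3); WM=-1
i=2 t=1 v=9: → [0,3); WM=-1
i=3 t=3 v=4: → [3,5); WM=1
i=4 t=6 v=3: → [6,8); WM=1
i=5 t=6 v=3: → [6,8); WM=4
i=6 t=0 v=9: DROP (t<4-1); WM=4
i=7 t=6 v=9: → [6,8); WM=4
i=8 t=3 v=2: → [3,5); WM=4
i=9 t=7 v=1: → [6,9); WM=5
i=10 t=3 v=3: DROP (t<5-1); WM=5
i=11 t=10 v=4: → [10,12); WM=8
i=12 t=13 v=3: → [13,15); WM=8
i=13 t=14 v=1: → [13,16); WM=12
i=14 t=15 v=6: → [13,17); WM=12
i=15 t=17 v=9: → [17,19); WM=15
i=16 t=18 v=4: → [17,20); WM=15
i=17 t=18 v=5: → [17,20); WM=16
i=18 t=18 v=9: → [17,20); WM=16
i=19 t=19 v=8: → [17,21); WM=17
i=20 t=23 v=6: → [23,25); WM=17
i=21 t=19 v=1: → [17,21); WM=21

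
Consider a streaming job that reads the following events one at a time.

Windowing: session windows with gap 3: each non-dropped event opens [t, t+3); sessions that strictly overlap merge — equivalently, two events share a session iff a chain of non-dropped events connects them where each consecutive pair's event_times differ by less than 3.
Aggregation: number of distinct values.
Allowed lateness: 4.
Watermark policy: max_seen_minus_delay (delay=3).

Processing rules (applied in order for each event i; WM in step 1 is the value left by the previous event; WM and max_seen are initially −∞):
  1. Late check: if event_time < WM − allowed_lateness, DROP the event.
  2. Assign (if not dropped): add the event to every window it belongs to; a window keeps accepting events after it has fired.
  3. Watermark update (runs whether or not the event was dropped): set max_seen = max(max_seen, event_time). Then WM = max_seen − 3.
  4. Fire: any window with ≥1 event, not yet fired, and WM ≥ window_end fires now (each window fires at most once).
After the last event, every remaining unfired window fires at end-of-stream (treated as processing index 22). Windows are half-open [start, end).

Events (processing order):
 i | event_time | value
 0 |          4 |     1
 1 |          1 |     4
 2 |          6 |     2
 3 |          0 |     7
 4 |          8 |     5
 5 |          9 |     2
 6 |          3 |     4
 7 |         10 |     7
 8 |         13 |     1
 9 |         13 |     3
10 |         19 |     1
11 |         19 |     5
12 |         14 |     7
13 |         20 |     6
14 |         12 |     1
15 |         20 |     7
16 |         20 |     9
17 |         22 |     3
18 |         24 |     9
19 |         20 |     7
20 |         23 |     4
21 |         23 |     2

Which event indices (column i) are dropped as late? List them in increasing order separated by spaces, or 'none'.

14

i=0 t=4 v=1: → [4,7); WM=1
i=1 t=1 v=4: → [1,4); WM=1
i=2 t=6 v=2: → [4,9); WM=3
i=3 t=0 v=7: → [0,4); WM=3
i=4 t=8 v=5: → [4,11); WM=5
i=5 t=9 v=2: → [4,12); WM=6
i=6 t=3 v=4: → [0,12); WM=6
i=7 t=10 v=7: → [0,13); WM=7
i=8 t=13 v=1: → [13,16); WM=10
i=9 t=13 v=3: → [13,16); WM=10
i=10 t=19 v=1: → [19,22); WM=16
i=11 t=19 v=5: → [19,22); WM=16
i=12 t=14 v=7: → [13,17); WM=16
i=13 t=20 v=6: → [19,23); WM=17
i=14 t=12 v=1: DROP (t<17-4); WM=17
i=15 t=20 v=7: → [19,23); WM=17
i=16 t=20 v=9: → [19,23); WM=17
i=17 t=22 v=3: → [19,25); WM=19
i=18 t=24 v=9: → [19,27); WM=21
i=19 t=20 v=7: → [19,27); WM=21
i=20 t=23 v=4: → [19,27); WM=21
i=21 t=23 v=2: → [19,27); WM=21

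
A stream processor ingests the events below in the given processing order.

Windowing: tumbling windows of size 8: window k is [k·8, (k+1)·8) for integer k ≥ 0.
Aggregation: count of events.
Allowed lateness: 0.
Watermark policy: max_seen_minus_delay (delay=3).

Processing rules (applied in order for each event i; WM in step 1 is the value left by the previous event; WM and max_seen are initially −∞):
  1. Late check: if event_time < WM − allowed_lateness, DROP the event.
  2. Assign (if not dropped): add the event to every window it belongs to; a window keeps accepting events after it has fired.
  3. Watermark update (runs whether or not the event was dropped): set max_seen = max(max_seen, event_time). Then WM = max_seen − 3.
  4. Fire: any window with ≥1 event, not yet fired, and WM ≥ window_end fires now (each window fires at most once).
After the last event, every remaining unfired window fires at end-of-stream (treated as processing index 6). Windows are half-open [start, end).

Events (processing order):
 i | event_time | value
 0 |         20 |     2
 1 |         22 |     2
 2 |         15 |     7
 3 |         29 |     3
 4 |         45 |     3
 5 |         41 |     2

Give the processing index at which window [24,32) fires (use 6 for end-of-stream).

4

i=0 t=20 v=2: → [16,24); WM=17
i=1 t=22 v=2: → [16,24); WM=19
i=2 t=15 v=7: DROP (t<19-0); WM=19
i=3 t=29 v=3: → [24,32); WM=26; [16,24) fires=2
i=4 t=45 v=3: → [40,48); WM=42; [24,32) fires=1
i=5 t=41 v=2: DROP (t<42-0); WM=42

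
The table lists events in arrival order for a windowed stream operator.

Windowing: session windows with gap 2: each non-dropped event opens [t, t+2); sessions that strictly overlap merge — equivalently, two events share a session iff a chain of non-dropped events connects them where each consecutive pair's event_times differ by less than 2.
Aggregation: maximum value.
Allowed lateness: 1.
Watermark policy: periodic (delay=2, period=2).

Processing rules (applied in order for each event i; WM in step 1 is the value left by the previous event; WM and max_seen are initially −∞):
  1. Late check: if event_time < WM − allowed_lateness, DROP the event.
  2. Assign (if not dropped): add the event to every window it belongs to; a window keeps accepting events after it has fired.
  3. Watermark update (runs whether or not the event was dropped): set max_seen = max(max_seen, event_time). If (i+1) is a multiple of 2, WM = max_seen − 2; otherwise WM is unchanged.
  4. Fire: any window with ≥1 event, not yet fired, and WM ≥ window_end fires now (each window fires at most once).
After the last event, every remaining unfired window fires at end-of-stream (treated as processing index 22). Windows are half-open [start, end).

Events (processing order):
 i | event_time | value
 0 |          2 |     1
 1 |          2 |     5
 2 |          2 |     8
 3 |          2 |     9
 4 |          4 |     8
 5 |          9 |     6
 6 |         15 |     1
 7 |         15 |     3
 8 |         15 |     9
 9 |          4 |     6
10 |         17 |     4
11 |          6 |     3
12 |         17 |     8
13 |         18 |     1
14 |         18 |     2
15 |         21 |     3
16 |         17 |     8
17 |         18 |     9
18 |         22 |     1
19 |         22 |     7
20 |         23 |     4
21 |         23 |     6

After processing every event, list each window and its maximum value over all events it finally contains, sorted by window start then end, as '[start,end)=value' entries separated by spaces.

i=0 t=2 v=1: → [2,4); WM=−∞
i=1 t=2 v=5: → [2,4); WM=0
i=2 t=2 v=8: → [2,4); WM=0
i=3 t=2 v=9: → [2,4); WM=0
i=4 t=4 v=8: → [4,6); WM=0
i=5 t=9 v=6: → [9,11); WM=7
i=6 t=15 v=1: → [15,17); WM=7
i=7 t=15 v=3: → [15,17); WM=13
i=8 t=15 v=9: → [15,17); WM=13
i=9 t=4 v=6: DROP (t<13-1); WM=13
i=10 t=17 v=4: → [17,19); WM=13
i=11 t=6 v=3: DROP (t<13-1); WM=15
i=12 t=17 v=8: → [17,19); WM=15
i=13 t=18 v=1: → [17,20); WM=16
i=14 t=18 v=2: → [17,20); WM=16
i=15 t=21 v=3: → [21,23); WM=19
i=16 t=17 v=8: DROP (t<19-1); WM=19
i=17 t=18 v=9: → [17,20); WM=19
i=18 t=22 v=1: → [21,24); WM=19
i=19 t=22 v=7: → [21,24); WM=20
i=20 t=23 v=4: → [21,25); WM=20
i=21 t=23 v=6: → [21,25); WM=21

[2,4)=9 [4,6)=8 [9,11)=6 [15,17)=9 [17,20)=9 [21,25)=7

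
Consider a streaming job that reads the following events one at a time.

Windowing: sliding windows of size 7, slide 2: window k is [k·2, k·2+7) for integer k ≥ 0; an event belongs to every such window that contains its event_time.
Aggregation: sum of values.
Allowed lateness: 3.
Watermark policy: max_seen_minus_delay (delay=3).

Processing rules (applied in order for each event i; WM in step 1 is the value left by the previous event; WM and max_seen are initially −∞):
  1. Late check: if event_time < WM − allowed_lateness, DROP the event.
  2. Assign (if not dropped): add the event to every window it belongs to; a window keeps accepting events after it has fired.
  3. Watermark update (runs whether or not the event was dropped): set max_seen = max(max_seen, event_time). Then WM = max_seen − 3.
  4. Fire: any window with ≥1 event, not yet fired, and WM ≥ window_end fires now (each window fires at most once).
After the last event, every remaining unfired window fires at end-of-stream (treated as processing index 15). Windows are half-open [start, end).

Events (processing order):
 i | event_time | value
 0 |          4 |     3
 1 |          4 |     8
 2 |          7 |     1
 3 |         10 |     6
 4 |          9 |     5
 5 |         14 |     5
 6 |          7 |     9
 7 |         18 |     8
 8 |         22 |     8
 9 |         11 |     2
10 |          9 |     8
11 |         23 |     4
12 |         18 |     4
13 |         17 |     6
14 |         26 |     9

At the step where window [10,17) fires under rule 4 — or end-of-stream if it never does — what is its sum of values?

11

i=0 t=4 v=3: → [4,11),[2,9),[0,7); WM=1
i=1 t=4 v=8: → [4,11),[2,9),[0,7); WM=1
i=2 t=7 v=1: → [6,13),[4,11),[2,9); WM=4
i=3 t=10 v=6: → [10,17),[8,15),[6,13),[4,11); WM=7; [0,7) fires=11
i=4 t=9 v=5: → [8,15),[6,13),[4,11); WM=7
i=5 t=14 v=5: → [14,21),[12,19),[10,17),[8,15); WM=11; [2,9) fires=12 [4,11) fires=23
i=6 t=7 v=9: DROP (t<11-3); WM=11
i=7 t=18 v=8: → [18,25),[16,23),[14,21),[12,19); WM=15; [6,13) fires=12 [8,15) fires=16
i=8 t=22 v=8: → [22,29),[20,27),[18,25),[16,23); WM=19; [10,17) fires=11 [12,19) fires=13
i=9 t=11 v=2: DROP (t<19-3); WM=19
i=10 t=9 v=8: DROP (t<19-3); WM=19
i=11 t=23 v=4: → [22,29),[20,27),[18,25); WM=20
i=12 t=18 v=4: → [18,25),[16,23),[14,21),[12,19); WM=20
i=13 t=17 v=6: → [16,23),[14,21),[12,19); WM=20
i=14 t=26 v=9: → [26,33),[24,31),[22,29),[20,27); WM=23; [14,21) fires=23 [16,23) fires=26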